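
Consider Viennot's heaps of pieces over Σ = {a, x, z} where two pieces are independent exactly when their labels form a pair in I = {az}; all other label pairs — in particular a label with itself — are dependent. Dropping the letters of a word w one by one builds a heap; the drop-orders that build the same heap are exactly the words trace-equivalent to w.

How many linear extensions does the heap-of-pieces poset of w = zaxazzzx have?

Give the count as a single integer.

piece 0:z — minimal
piece 1:a — minimal
piece 2:x rests on {0:z, 1:a}
piece 3:a rests on {2:x}
piece 4:z rests on {2:x}
piece 5:z rests on {4:z}
piece 6:z rests on {5:z}
piece 7:x rests on {3:a, 6:z}
minimal pieces: {0:z, 1:a}
ways to finish when only these pieces remain (= sum over removing one remaining piece with nothing left below it):
  1 left: {7}→1
  2 left: {3,7}→1  {6,7}→1
  3 left: {3,6,7}→2  {5,6,7}→1
  4 left: {3,5,6,7}→3  {4,5,6,7}→1
  5 left: {3,4,5,6,7}→4
  6 left: {2,3,4,5,6,7}→4
  placing 0:z first → 4 extensions
  placing 1:a first → 4 extensions
total linear extensions = 8

8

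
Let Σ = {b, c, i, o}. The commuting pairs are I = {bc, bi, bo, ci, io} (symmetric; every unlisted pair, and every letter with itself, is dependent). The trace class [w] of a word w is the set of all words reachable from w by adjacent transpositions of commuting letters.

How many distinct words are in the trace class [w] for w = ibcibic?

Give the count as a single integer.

#0=i has no predecessor
#1=b has no predecessor
#2=c has no predecessor
#3=i depends on [0:i]
#4=b depends on [1:b]
#5=i depends on [3:i]
#6=c depends on [2:c]
sources: [0:i, 1:b, 2:c]
N(rest) = Σ N(rest − s) over sources s of rest; N(one piece) = 1:
  size 1 → [4]=1  [5]=1  [6]=1
  size 2 → [1,4]=1  [2,6]=1  [3,5]=1  [4,5]=2  [4,6]=2  [5,6]=2
  size 3 → [0,3,5]=1  [1,4,5]=3  [1,4,6]=3  [2,4,6]=3  [2,5,6]=3  [3,4,5]=3  [3,5,6]=3  [4,5,6]=6
  size 4 → [0,3,4,5]=4  [0,3,5,6]=4  [1,2,4,6]=6  [1,3,4,5]=6  [1,4,5,6]=12  [2,3,5,6]=6  [2,4,5,6]=12  [3,4,5,6]=12
  size 5 → [0,1,3,4,5]=10  [0,2,3,5,6]=10  [0,3,4,5,6]=20  [1,2,4,5,6]=30  [1,3,4,5,6]=30  [2,3,4,5,6]=30
  first=0(i) contributes 90
  first=1(b) contributes 60
  first=2(c) contributes 60
|[w]| = 210

210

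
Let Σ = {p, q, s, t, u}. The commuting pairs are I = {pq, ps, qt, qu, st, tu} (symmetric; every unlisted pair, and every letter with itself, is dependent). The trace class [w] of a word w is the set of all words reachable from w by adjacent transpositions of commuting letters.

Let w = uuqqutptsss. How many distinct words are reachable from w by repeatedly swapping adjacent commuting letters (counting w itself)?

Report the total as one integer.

824

0(u) covers ∅
1(u) covers 0:u
2(q) covers ∅
3(q) covers 2:q
4(u) covers 1:u
5(t) covers ∅
6(p) covers 4:u, 5:t
7(t) covers 6:p
8(s) covers 3:q, 4:u
9(s) covers 8:s
10(s) covers 9:s
floor of heap: 0:u, 2:q, 5:t
completions by unplaced set U, small U first (add the entries for U minus each lowest piece of U):
  |U|=1: {7}:1  {10}:1
  |U|=2: {6,7}:1  {7,10}:2  {9,10}:1
  |U|=3: {5,6,7}:1  {6,7,10}:3  {7,9,10}:3  {8,9,10}:1
  |U|=4: {3,8,9,10}:1  {5,6,7,10}:4  {6,7,9,10}:6  {7,8,9,10}:4
  |U|=5: {2,3,8,9,10}:1  {3,7,8,9,10}:5  {5,6,7,9,10}:10  {6,7,8,9,10}:10
  |U|=6: {2,3,7,8,9,10}:6  {3,6,7,8,9,10}:15  {4,6,7,8,9,10}:10  {5,6,7,8,9,10}:20
  |U|=7: {1,4,6,7,8,9,10}:10  {2,3,6,7,8,9,10}:21  {3,4,6,7,8,9,10}:25  {3,5,6,7,8,9,10}:35  {4,5,6,7,8,9,10}:30
  |U|=8: {0,1,4,6,7,8,9,10}:10  {1,3,4,6,7,8,9,10}:35  {1,4,5,6,7,8,9,10}:40  {2,3,4,6,7,8,9,10}:46  {2,3,5,6,7,8,9,10}:56  {3,4,5,6,7,8,9,10}:90
  |U|=9: {0,1,3,4,6,7,8,9,10}:45  {0,1,4,5,6,7,8,9,10}:50  {1,2,3,4,6,7,8,9,10}:81  {1,3,4,5,6,7,8,9,10}:165  {2,3,4,5,6,7,8,9,10}:192
  start at 0(u): 438
  start at 2(q): 260
  start at 5(t): 126
sum over floor = 824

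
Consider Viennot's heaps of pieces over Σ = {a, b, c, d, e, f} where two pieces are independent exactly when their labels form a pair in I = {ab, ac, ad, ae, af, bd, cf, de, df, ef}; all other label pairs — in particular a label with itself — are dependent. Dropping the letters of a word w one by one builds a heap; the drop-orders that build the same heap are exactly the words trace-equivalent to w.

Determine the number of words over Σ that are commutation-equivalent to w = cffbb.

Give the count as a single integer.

3

0(c) covers ∅
1(f) covers ∅
2(f) covers 1:f
3(b) covers 0:c, 2:f
4(b) covers 3:b
floor of heap: 0:c, 1:f
completions by unplaced set U, small U first (add the entries for U minus each lowest piece of U):
  |U|=1: {4}:1
  |U|=2: {3,4}:1
  |U|=3: {0,3,4}:1  {2,3,4}:1
  start at 0(c): 1
  start at 1(f): 2
sum over floor = 3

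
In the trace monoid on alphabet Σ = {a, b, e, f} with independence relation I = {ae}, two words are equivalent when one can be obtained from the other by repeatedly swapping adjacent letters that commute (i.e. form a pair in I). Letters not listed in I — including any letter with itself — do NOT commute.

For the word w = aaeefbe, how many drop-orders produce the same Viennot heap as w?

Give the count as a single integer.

6

#0=a has no predecessor
#1=a depends on [0:a]
#2=e has no predecessor
#3=e depends on [2:e]
#4=f depends on [1:a, 3:e]
#5=b depends on [4:f]
#6=e depends on [5:b]
sources: [0:a, 2:e]
N(rest) = Σ N(rest − s) over sources s of rest; N(one piece) = 1:
  size 1 → [6]=1
  size 2 → [5,6]=1
  size 3 → [4,5,6]=1
  size 4 → [1,4,5,6]=1  [3,4,5,6]=1
  size 5 → [0,1,4,5,6]=1  [1,3,4,5,6]=2  [2,3,4,5,6]=1
  first=0(a) contributes 3
  first=2(e) contributes 3
|[w]| = 6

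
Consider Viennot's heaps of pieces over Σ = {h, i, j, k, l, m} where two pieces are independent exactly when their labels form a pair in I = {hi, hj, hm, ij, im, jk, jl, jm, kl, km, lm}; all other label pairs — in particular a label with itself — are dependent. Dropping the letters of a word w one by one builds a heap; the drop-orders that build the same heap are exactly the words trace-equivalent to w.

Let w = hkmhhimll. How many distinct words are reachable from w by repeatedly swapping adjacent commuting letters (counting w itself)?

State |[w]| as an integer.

108

drop 0:h onto floor
drop 1:k onto {0:h}
drop 2:m onto floor
drop 3:h onto {1:k}
drop 4:h onto {3:h}
drop 5:i onto {1:k}
drop 6:m onto {2:m}
drop 7:l onto {4:h, 5:i}
drop 8:l onto {7:l}
ground layer = {0:h, 2:m}
drop-orders for the pieces not yet dropped (sum over which currently-grounded one goes next):
  1 to go: {6} 1  {8} 1
  2 to go: {2,6} 1  {6,8} 2  {7,8} 1
  3 to go: {2,6,8} 3  {4,7,8} 1  {5,7,8} 1  {6,7,8} 3
  4 to go: {2,6,7,8} 6  {3,4,7,8} 1  {4,5,7,8} 2  {4,6,7,8} 4  {5,6,7,8} 4
  5 to go: {2,4,6,7,8} 10  {2,5,6,7,8} 10  {3,4,5,7,8} 3  {3,4,6,7,8} 5  {4,5,6,7,8} 10
  6 to go: {1,3,4,5,7,8} 3  {2,3,4,6,7,8} 15  {2,4,5,6,7,8} 30  {3,4,5,6,7,8} 18
  7 to go: {0,1,3,4,5,7,8} 3  {1,3,4,5,6,7,8} 21  {2,3,4,5,6,7,8} 63
  if 0:h drops first: 84 orders
  if 2:m drops first: 24 orders
heap linearizations: 108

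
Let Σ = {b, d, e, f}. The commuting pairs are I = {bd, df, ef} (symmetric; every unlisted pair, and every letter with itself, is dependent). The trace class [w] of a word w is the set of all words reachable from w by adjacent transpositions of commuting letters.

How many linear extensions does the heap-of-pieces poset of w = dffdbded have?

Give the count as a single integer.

piece 0:d — minimal
piece 1:f — minimal
piece 2:f rests on {1:f}
piece 3:d rests on {0:d}
piece 4:b rests on {2:f}
piece 5:d rests on {3:d}
piece 6:e rests on {4:b, 5:d}
piece 7:d rests on {6:e}
minimal pieces: {0:d, 1:f}
ways to finish when only these pieces remain (= sum over removing one remaining piece with nothing left below it):
  1 left: {7}→1
  2 left: {6,7}→1
  3 left: {4,6,7}→1  {5,6,7}→1
  4 left: {2,4,6,7}→1  {3,5,6,7}→1  {4,5,6,7}→2
  5 left: {0,3,5,6,7}→1  {1,2,4,6,7}→1  {2,4,5,6,7}→3  {3,4,5,6,7}→3
  6 left: {0,3,4,5,6,7}→4  {1,2,4,5,6,7}→4  {2,3,4,5,6,7}→6
  placing 0:d first → 10 extensions
  placing 1:f first → 10 extensions
total linear extensions = 20

20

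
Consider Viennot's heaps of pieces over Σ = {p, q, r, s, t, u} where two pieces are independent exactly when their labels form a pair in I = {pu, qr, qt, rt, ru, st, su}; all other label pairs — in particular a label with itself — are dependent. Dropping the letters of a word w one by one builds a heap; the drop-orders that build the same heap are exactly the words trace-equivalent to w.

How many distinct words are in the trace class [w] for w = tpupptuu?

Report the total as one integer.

drop 0:t onto floor
drop 1:p onto {0:t}
drop 2:u onto {0:t}
drop 3:p onto {1:p}
drop 4:p onto {3:p}
drop 5:t onto {2:u, 4:p}
drop 6:u onto {5:t}
drop 7:u onto {6:u}
ground layer = {0:t}
drop-orders for the pieces not yet dropped (sum over which currently-grounded one goes next):
  1 to go: {7} 1
  2 to go: {6,7} 1
  3 to go: {5,6,7} 1
  4 to go: {2,5,6,7} 1  {4,5,6,7} 1
  5 to go: {2,4,5,6,7} 2  {3,4,5,6,7} 1
  6 to go: {1,3,4,5,6,7} 1  {2,3,4,5,6,7} 3
  if 0:t drops first: 4 orders

4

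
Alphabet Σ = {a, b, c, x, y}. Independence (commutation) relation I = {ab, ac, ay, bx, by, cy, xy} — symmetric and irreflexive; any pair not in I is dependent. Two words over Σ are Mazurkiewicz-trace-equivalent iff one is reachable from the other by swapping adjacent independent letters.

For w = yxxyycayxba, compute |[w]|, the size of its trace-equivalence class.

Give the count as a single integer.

#0=y has no predecessor
#1=x has no predecessor
#2=x depends on [1:x]
#3=y depends on [0:y]
#4=y depends on [3:y]
#5=c depends on [2:x]
#6=a depends on [2:x]
#7=y depends on [4:y]
#8=x depends on [5:c, 6:a]
#9=b depends on [5:c]
#10=a depends on [8:x]
sources: [0:y, 1:x]
N(rest) = Σ N(rest − s) over sources s of rest; N(one piece) = 1:
  size 1 → [7]=1  [9]=1  [10]=1
  size 2 → [4,7]=1  [7,9]=2  [7,10]=2  [8,10]=1  [9,10]=2
  size 3 → [3,4,7]=1  [4,7,9]=3  [4,7,10]=3  [6,8,10]=1  [7,8,10]=3  [7,9,10]=6  [8,9,10]=3
  size 4 → [0,3,4,7]=1  [3,4,7,9]=4  [3,4,7,10]=4  [4,7,8,10]=6  [4,7,9,10]=12  [5,8,9,10]=3  [6,7,8,10]=4  [6,8,9,10]=4  [7,8,9,10]=12
  size 5 → [0,3,4,7,9]=5  [0,3,4,7,10]=5  [3,4,7,8,10]=10  [3,4,7,9,10]=20  [4,6,7,8,10]=10  [4,7,8,9,10]=30  [5,6,8,9,10]=7  [5,7,8,9,10]=15  [6,7,8,9,10]=20
  size 6 → [0,3,4,7,8,10]=15  [0,3,4,7,9,10]=30  [2,5,6,8,9,10]=7  [3,4,6,7,8,10]=20  [3,4,7,8,9,10]=60  [4,5,7,8,9,10]=45  [4,6,7,8,9,10]=60  [5,6,7,8,9,10]=42
  size 7 → [0,3,4,6,7,8,10]=35  [0,3,4,7,8,9,10]=105  [1,2,5,6,8,9,10]=7  [2,5,6,7,8,9,10]=49  [3,4,5,7,8,9,10]=105  [3,4,6,7,8,9,10]=140  [4,5,6,7,8,9,10]=147
  size 8 → [0,3,4,5,7,8,9,10]=210  [0,3,4,6,7,8,9,10]=280  [1,2,5,6,7,8,9,10]=56  [2,4,5,6,7,8,9,10]=196  [3,4,5,6,7,8,9,10]=392
  size 9 → [0,3,4,5,6,7,8,9,10]=882  [1,2,4,5,6,7,8,9,10]=252  [2,3,4,5,6,7,8,9,10]=588
  first=0(y) contributes 840
  first=1(x) contributes 1470
|[w]| = 2310

2310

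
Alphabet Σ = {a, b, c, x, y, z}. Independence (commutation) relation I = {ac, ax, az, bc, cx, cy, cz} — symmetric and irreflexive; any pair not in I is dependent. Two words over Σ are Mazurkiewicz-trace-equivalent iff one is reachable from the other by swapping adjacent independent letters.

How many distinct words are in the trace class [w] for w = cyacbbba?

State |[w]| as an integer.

28

#0=c has no predecessor
#1=y has no predecessor
#2=a depends on [1:y]
#3=c depends on [0:c]
#4=b depends on [2:a]
#5=b depends on [4:b]
#6=b depends on [5:b]
#7=a depends on [6:b]
sources: [0:c, 1:y]
N(rest) = Σ N(rest − s) over sources s of rest; N(one piece) = 1:
  size 1 → [3]=1  [7]=1
  size 2 → [0,3]=1  [3,7]=2  [6,7]=1
  size 3 → [0,3,7]=3  [3,6,7]=3  [5,6,7]=1
  size 4 → [0,3,6,7]=6  [3,5,6,7]=4  [4,5,6,7]=1
  size 5 → [0,3,5,6,7]=10  [2,4,5,6,7]=1  [3,4,5,6,7]=5
  size 6 → [0,3,4,5,6,7]=15  [1,2,4,5,6,7]=1  [2,3,4,5,6,7]=6
  first=0(c) contributes 7
  first=1(y) contributes 21
|[w]| = 28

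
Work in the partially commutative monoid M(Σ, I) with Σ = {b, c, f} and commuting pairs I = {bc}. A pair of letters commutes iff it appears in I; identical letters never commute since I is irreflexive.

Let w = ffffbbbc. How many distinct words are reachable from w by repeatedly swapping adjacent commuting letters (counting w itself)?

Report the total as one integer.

0(f) covers ∅
1(f) covers 0:f
2(f) covers 1:f
3(f) covers 2:f
4(b) covers 3:f
5(b) covers 4:b
6(b) covers 5:b
7(c) covers 3:f
floor of heap: 0:f
completions by unplaced set U, small U first (add the entries for U minus each lowest piece of U):
  |U|=1: {6}:1  {7}:1
  |U|=2: {5,6}:1  {6,7}:2
  |U|=3: {4,5,6}:1  {5,6,7}:3
  |U|=4: {4,5,6,7}:4
  |U|=5: {3,4,5,6,7}:4
  |U|=6: {2,3,4,5,6,7}:4
  start at 0(f): 4

4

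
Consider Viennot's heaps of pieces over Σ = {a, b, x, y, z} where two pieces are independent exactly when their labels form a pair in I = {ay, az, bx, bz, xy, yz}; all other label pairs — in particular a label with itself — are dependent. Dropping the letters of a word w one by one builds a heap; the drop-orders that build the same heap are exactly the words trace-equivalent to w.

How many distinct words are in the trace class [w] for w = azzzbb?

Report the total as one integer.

20

piece 0:a — minimal
piece 1:z — minimal
piece 2:z rests on {1:z}
piece 3:z rests on {2:z}
piece 4:b rests on {0:a}
piece 5:b rests on {4:b}
minimal pieces: {0:a, 1:z}
ways to finish when only these pieces remain (= sum over removing one remaining piece with nothing left below it):
  1 left: {3}→1  {5}→1
  2 left: {2,3}→1  {3,5}→2  {4,5}→1
  3 left: {0,4,5}→1  {1,2,3}→1  {2,3,5}→3  {3,4,5}→3
  4 left: {0,3,4,5}→4  {1,2,3,5}→4  {2,3,4,5}→6
  placing 0:a first → 10 extensions
  placing 1:z first → 10 extensions
total linear extensions = 20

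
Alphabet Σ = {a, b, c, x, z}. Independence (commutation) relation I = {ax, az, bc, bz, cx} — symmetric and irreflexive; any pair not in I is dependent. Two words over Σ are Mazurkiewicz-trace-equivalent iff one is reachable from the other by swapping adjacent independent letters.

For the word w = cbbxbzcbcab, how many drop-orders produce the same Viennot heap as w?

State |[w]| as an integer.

piece 0:c — minimal
piece 1:b — minimal
piece 2:b rests on {1:b}
piece 3:x rests on {2:b}
piece 4:b rests on {3:x}
piece 5:z rests on {0:c, 3:x}
piece 6:c rests on {5:z}
piece 7:b rests on {4:b}
piece 8:c rests on {6:c}
piece 9:a rests on {7:b, 8:c}
piece 10:b rests on {9:a}
minimal pieces: {0:c, 1:b}
ways to finish when only these pieces remain (= sum over removing one remaining piece with nothing left below it):
  1 left: {10}→1
  2 left: {9,10}→1
  3 left: {7,9,10}→1  {8,9,10}→1
  4 left: {4,7,9,10}→1  {6,8,9,10}→1  {7,8,9,10}→2
  5 left: {4,7,8,9,10}→3  {5,6,8,9,10}→1  {6,7,8,9,10}→3
  6 left: {0,5,6,8,9,10}→1  {4,6,7,8,9,10}→6  {5,6,7,8,9,10}→4
  7 left: {0,5,6,7,8,9,10}→5  {4,5,6,7,8,9,10}→10
  8 left: {0,4,5,6,7,8,9,10}→15  {3,4,5,6,7,8,9,10}→10
  9 left: {0,3,4,5,6,7,8,9,10}→25  {2,3,4,5,6,7,8,9,10}→10
  placing 0:c first → 10 extensions
  placing 1:b first → 35 extensions
total linear extensions = 45

45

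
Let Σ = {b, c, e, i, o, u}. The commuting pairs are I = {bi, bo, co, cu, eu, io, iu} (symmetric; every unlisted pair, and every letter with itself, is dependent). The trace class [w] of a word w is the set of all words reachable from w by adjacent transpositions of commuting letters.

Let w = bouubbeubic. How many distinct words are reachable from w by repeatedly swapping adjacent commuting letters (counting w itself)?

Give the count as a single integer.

10

drop 0:b onto floor
drop 1:o onto floor
drop 2:u onto {0:b, 1:o}
drop 3:u onto {2:u}
drop 4:b onto {3:u}
drop 5:b onto {4:b}
drop 6:e onto {5:b}
drop 7:u onto {5:b}
drop 8:b onto {6:e, 7:u}
drop 9:i onto {6:e}
drop 10:c onto {8:b, 9:i}
ground layer = {0:b, 1:o}
drop-orders for the pieces not yet dropped (sum over which currently-grounded one goes next):
  1 to go: {10} 1
  2 to go: {8,10} 1  {9,10} 1
  3 to go: {7,8,10} 1  {8,9,10} 2
  4 to go: {6,8,9,10} 2  {7,8,9,10} 3
  5 to go: {6,7,8,9,10} 5
  6 to go: {5,6,7,8,9,10} 5
  7 to go: {4,5,6,7,8,9,10} 5
  8 to go: {3,4,5,6,7,8,9,10} 5
  9 to go: {2,3,4,5,6,7,8,9,10} 5
  if 0:b drops first: 5 orders
  if 1:o drops first: 5 orders
heap linearizations: 10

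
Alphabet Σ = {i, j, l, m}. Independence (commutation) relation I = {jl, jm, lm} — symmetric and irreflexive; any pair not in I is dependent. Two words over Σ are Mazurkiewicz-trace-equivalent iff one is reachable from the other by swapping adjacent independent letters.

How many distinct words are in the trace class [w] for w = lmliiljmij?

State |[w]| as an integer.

18

piece 0:l — minimal
piece 1:m — minimal
piece 2:l rests on {0:l}
piece 3:i rests on {1:m, 2:l}
piece 4:i rests on {3:i}
piece 5:l rests on {4:i}
piece 6:j rests on {4:i}
piece 7:m rests on {4:i}
piece 8:i rests on {5:l, 6:j, 7:m}
piece 9:j rests on {8:i}
minimal pieces: {0:l, 1:m}
ways to finish when only these pieces remain (= sum over removing one remaining piece with nothing left below it):
  1 left: {9}→1
  2 left: {8,9}→1
  3 left: {5,8,9}→1  {6,8,9}→1  {7,8,9}→1
  4 left: {5,6,8,9}→2  {5,7,8,9}→2  {6,7,8,9}→2
  5 left: {5,6,7,8,9}→6
  6 left: {4,5,6,7,8,9}→6
  7 left: {3,4,5,6,7,8,9}→6
  8 left: {1,3,4,5,6,7,8,9}→6  {2,3,4,5,6,7,8,9}→6
  placing 0:l first → 12 extensions
  placing 1:m first → 6 extensions
total linear extensions = 18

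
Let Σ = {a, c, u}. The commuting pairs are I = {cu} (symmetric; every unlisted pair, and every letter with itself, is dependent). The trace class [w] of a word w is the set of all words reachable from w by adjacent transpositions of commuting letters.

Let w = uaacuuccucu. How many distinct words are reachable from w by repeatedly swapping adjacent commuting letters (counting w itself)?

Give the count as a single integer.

0(u) covers ∅
1(a) covers 0:u
2(a) covers 1:a
3(c) covers 2:a
4(u) covers 2:a
5(u) covers 4:u
6(c) covers 3:c
7(c) covers 6:c
8(u) covers 5:u
9(c) covers 7:c
10(u) covers 8:u
floor of heap: 0:u
completions by unplaced set U, small U first (add the entries for U minus each lowest piece of U):
  |U|=1: {9}:1  {10}:1
  |U|=2: {7,9}:1  {8,10}:1  {9,10}:2
  |U|=3: {5,8,10}:1  {6,7,9}:1  {7,9,10}:3  {8,9,10}:3
  |U|=4: {3,6,7,9}:1  {4,5,8,10}:1  {5,8,9,10}:4  {6,7,9,10}:4  {7,8,9,10}:6
  |U|=5: {3,6,7,9,10}:5  {4,5,8,9,10}:5  {5,7,8,9,10}:10  {6,7,8,9,10}:10
  |U|=6: {3,6,7,8,9,10}:15  {4,5,7,8,9,10}:15  {5,6,7,8,9,10}:20
  |U|=7: {3,5,6,7,8,9,10}:35  {4,5,6,7,8,9,10}:35
  |U|=8: {3,4,5,6,7,8,9,10}:70
  |U|=9: {2,3,4,5,6,7,8,9,10}:70
  start at 0(u): 70

70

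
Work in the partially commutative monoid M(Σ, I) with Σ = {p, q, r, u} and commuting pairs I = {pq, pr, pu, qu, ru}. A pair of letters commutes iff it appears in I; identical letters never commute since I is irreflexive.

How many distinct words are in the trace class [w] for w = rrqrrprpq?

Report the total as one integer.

0(r) covers ∅
1(r) covers 0:r
2(q) covers 1:r
3(r) covers 2:q
4(r) covers 3:r
5(p) covers ∅
6(r) covers 4:r
7(p) covers 5:p
8(q) covers 6:r
floor of heap: 0:r, 5:p
completions by unplaced set U, small U first (add the entries for U minus each lowest piece of U):
  |U|=1: {7}:1  {8}:1
  |U|=2: {5,7}:1  {6,8}:1  {7,8}:2
  |U|=3: {4,6,8}:1  {5,7,8}:3  {6,7,8}:3
  |U|=4: {3,4,6,8}:1  {4,6,7,8}:4  {5,6,7,8}:6
  |U|=5: {2,3,4,6,8}:1  {3,4,6,7,8}:5  {4,5,6,7,8}:10
  |U|=6: {1,2,3,4,6,8}:1  {2,3,4,6,7,8}:6  {3,4,5,6,7,8}:15
  |U|=7: {0,1,2,3,4,6,8}:1  {1,2,3,4,6,7,8}:7  {2,3,4,5,6,7,8}:21
  start at 0(r): 28
  start at 5(p): 8
sum over floor = 36

36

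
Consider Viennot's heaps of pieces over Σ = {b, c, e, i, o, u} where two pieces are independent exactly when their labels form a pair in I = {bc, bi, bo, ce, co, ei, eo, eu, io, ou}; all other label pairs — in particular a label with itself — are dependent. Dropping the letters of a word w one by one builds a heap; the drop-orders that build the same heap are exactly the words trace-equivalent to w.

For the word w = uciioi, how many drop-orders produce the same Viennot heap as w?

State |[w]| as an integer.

6

drop 0:u onto floor
drop 1:c onto {0:u}
drop 2:i onto {1:c}
drop 3:i onto {2:i}
drop 4:o onto floor
drop 5:i onto {3:i}
ground layer = {0:u, 4:o}
drop-orders for the pieces not yet dropped (sum over which currently-grounded one goes next):
  1 to go: {4} 1  {5} 1
  2 to go: {3,5} 1  {4,5} 2
  3 to go: {2,3,5} 1  {3,4,5} 3
  4 to go: {1,2,3,5} 1  {2,3,4,5} 4
  if 0:u drops first: 5 orders
  if 4:o drops first: 1 orders
heap linearizations: 6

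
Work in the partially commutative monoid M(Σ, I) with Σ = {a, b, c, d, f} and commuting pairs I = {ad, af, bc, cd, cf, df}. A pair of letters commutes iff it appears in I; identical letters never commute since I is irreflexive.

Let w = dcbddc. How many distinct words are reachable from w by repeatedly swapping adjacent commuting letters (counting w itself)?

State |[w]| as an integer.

15

0(d) covers ∅
1(c) covers ∅
2(b) covers 0:d
3(d) covers 2:b
4(d) covers 3:d
5(c) covers 1:c
floor of heap: 0:d, 1:c
completions by unplaced set U, small U first (add the entries for U minus each lowest piece of U):
  |U|=1: {4}:1  {5}:1
  |U|=2: {1,5}:1  {3,4}:1  {4,5}:2
  |U|=3: {1,4,5}:3  {2,3,4}:1  {3,4,5}:3
  |U|=4: {0,2,3,4}:1  {1,3,4,5}:6  {2,3,4,5}:4
  start at 0(d): 10
  start at 1(c): 5
sum over floor = 15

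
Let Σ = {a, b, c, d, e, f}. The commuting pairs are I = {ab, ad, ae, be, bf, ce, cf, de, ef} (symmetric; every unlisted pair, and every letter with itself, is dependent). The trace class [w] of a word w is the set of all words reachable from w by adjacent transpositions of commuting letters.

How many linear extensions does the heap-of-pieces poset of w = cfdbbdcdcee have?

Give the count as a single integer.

110

drop 0:c onto floor
drop 1:f onto floor
drop 2:d onto {0:c, 1:f}
drop 3:b onto {2:d}
drop 4:b onto {3:b}
drop 5:d onto {4:b}
drop 6:c onto {5:d}
drop 7:d onto {6:c}
drop 8:c onto {7:d}
drop 9:e onto floor
drop 10:e onto {9:e}
ground layer = {0:c, 1:f, 9:e}
drop-orders for the pieces not yet dropped (sum over which currently-grounded one goes next):
  1 to go: {8} 1  {10} 1
  2 to go: {7,8} 1  {8,10} 2  {9,10} 1
  3 to go: {6,7,8} 1  {7,8,10} 3  {8,9,10} 3
  4 to go: {5,6,7,8} 1  {6,7,8,10} 4  {7,8,9,10} 6
  5 to go: {4,5,6,7,8} 1  {5,6,7,8,10} 5  {6,7,8,9,10} 10
  6 to go: {3,4,5,6,7,8} 1  {4,5,6,7,8,10} 6  {5,6,7,8,9,10} 15
  7 to go: {2,3,4,5,6,7,8} 1  {3,4,5,6,7,8,10} 7  {4,5,6,7,8,9,10} 21
  8 to go: {0,2,3,4,5,6,7,8} 1  {1,2,3,4,5,6,7,8} 1  {2,3,4,5,6,7,8,10} 8  {3,4,5,6,7,8,9,10} 28
  9 to go: {0,1,2,3,4,5,6,7,8} 2  {0,2,3,4,5,6,7,8,10} 9  {1,2,3,4,5,6,7,8,10} 9  {2,3,4,5,6,7,8,9,10} 36
  if 0:c drops first: 45 orders
  if 1:f drops first: 45 orders
  if 9:e drops first: 20 orders
heap linearizations: 110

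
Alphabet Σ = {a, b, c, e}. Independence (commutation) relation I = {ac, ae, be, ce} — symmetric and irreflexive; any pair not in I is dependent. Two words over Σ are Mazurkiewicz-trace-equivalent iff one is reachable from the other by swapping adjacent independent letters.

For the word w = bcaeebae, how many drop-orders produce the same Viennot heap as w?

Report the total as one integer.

drop 0:b onto floor
drop 1:c onto {0:b}
drop 2:a onto {0:b}
drop 3:e onto floor
drop 4:e onto {3:e}
drop 5:b onto {1:c, 2:a}
drop 6:a onto {5:b}
drop 7:e onto {4:e}
ground layer = {0:b, 3:e}
drop-orders for the pieces not yet dropped (sum over which currently-grounded one goes next):
  1 to go: {6} 1  {7} 1
  2 to go: {4,7} 1  {5,6} 1  {6,7} 2
  3 to go: {1,5,6} 1  {2,5,6} 1  {3,4,7} 1  {4,6,7} 3  {5,6,7} 3
  4 to go: {1,2,5,6} 2  {1,5,6,7} 4  {2,5,6,7} 4  {3,4,6,7} 4  {4,5,6,7} 6
  5 to go: {0,1,2,5,6} 2  {1,2,5,6,7} 10  {1,4,5,6,7} 10  {2,4,5,6,7} 10  {3,4,5,6,7} 10
  6 to go: {0,1,2,5,6,7} 12  {1,2,4,5,6,7} 30  {1,3,4,5,6,7} 20  {2,3,4,5,6,7} 20
  if 0:b drops first: 70 orders
  if 3:e drops first: 42 orders
heap linearizations: 112

112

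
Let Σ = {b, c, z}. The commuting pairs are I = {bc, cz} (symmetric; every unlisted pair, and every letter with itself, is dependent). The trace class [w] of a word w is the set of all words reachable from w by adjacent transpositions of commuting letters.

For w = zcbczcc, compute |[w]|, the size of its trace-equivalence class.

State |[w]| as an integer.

35

drop 0:z onto floor
drop 1:c onto floor
drop 2:b onto {0:z}
drop 3:c onto {1:c}
drop 4:z onto {2:b}
drop 5:c onto {3:c}
drop 6:c onto {5:c}
ground layer = {0:z, 1:c}
drop-orders for the pieces not yet dropped (sum over which currently-grounded one goes next):
  1 to go: {4} 1  {6} 1
  2 to go: {2,4} 1  {4,6} 2  {5,6} 1
  3 to go: {0,2,4} 1  {2,4,6} 3  {3,5,6} 1  {4,5,6} 3
  4 to go: {0,2,4,6} 4  {1,3,5,6} 1  {2,4,5,6} 6  {3,4,5,6} 4
  5 to go: {0,2,4,5,6} 10  {1,3,4,5,6} 5  {2,3,4,5,6} 10
  if 0:z drops first: 15 orders
  if 1:c drops first: 20 orders
heap linearizations: 35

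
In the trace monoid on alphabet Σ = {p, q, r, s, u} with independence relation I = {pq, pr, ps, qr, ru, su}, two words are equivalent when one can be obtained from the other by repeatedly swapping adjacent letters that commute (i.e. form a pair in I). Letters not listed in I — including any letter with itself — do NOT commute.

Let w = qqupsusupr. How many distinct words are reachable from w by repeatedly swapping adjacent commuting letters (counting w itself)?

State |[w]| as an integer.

56

0(q) covers ∅
1(q) covers 0:q
2(u) covers 1:q
3(p) covers 2:u
4(s) covers 1:q
5(u) covers 3:p
6(s) covers 4:s
7(u) covers 5:u
8(p) covers 7:u
9(r) covers 6:s
floor of heap: 0:q
completions by unplaced set U, small U first (add the entries for U minus each lowest piece of U):
  |U|=1: {8}:1  {9}:1
  |U|=2: {6,9}:1  {7,8}:1  {8,9}:2
  |U|=3: {4,6,9}:1  {5,7,8}:1  {6,8,9}:3  {7,8,9}:3
  |U|=4: {3,5,7,8}:1  {4,6,8,9}:4  {5,7,8,9}:4  {6,7,8,9}:6
  |U|=5: {2,3,5,7,8}:1  {3,5,7,8,9}:5  {4,6,7,8,9}:10  {5,6,7,8,9}:10
  |U|=6: {2,3,5,7,8,9}:6  {3,5,6,7,8,9}:15  {4,5,6,7,8,9}:20
  |U|=7: {2,3,5,6,7,8,9}:21  {3,4,5,6,7,8,9}:35
  |U|=8: {2,3,4,5,6,7,8,9}:56
  start at 0(q): 56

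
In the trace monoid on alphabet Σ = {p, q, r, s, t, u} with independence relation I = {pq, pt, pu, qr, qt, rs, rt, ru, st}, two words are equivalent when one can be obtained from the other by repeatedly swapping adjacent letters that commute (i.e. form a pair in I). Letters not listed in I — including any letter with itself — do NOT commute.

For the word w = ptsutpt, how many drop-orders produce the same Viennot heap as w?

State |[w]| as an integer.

13

0(p) covers ∅
1(t) covers ∅
2(s) covers 0:p
3(u) covers 1:t, 2:s
4(t) covers 3:u
5(p) covers 2:s
6(t) covers 4:t
floor of heap: 0:p, 1:t
completions by unplaced set U, small U first (add the entries for U minus each lowest piece of U):
  |U|=1: {5}:1  {6}:1
  |U|=2: {4,6}:1  {5,6}:2
  |U|=3: {3,4,6}:1  {4,5,6}:3
  |U|=4: {1,3,4,6}:1  {3,4,5,6}:4
  |U|=5: {1,3,4,5,6}:5  {2,3,4,5,6}:4
  start at 0(p): 9
  start at 1(t): 4
sum over floor = 13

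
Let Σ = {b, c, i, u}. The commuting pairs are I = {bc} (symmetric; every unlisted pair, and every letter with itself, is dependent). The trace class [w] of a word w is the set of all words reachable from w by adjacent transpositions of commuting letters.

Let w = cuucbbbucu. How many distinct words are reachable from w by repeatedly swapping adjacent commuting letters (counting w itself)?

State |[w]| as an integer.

4

0(c) covers ∅
1(u) covers 0:c
2(u) covers 1:u
3(c) covers 2:u
4(b) covers 2:u
5(b) covers 4:b
6(b) covers 5:b
7(u) covers 3:c, 6:b
8(c) covers 7:u
9(u) covers 8:c
floor of heap: 0:c
completions by unplaced set U, small U first (add the entries for U minus each lowest piece of U):
  |U|=1: {9}:1
  |U|=2: {8,9}:1
  |U|=3: {7,8,9}:1
  |U|=4: {3,7,8,9}:1  {6,7,8,9}:1
  |U|=5: {3,6,7,8,9}:2  {5,6,7,8,9}:1
  |U|=6: {3,5,6,7,8,9}:3  {4,5,6,7,8,9}:1
  |U|=7: {3,4,5,6,7,8,9}:4
  |U|=8: {2,3,4,5,6,7,8,9}:4
  start at 0(c): 4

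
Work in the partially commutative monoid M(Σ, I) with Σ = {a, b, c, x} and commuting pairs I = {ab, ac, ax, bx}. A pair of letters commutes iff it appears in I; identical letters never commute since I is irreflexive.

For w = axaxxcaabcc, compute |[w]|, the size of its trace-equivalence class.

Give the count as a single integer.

drop 0:a onto floor
drop 1:x onto floor
drop 2:a onto {0:a}
drop 3:x onto {1:x}
drop 4:x onto {3:x}
drop 5:c onto {4:x}
drop 6:a onto {2:a}
drop 7:a onto {6:a}
drop 8:b onto {5:c}
drop 9:c onto {8:b}
drop 10:c onto {9:c}
ground layer = {0:a, 1:x}
drop-orders for the pieces not yet dropped (sum over which currently-grounded one goes next):
  1 to go: {7} 1  {10} 1
  2 to go: {6,7} 1  {7,10} 2  {9,10} 1
  3 to go: {2,6,7} 1  {6,7,10} 3  {7,9,10} 3  {8,9,10} 1
  4 to go: {0,2,6,7} 1  {2,6,7,10} 4  {5,8,9,10} 1  {6,7,9,10} 6  {7,8,9,10} 4
  5 to go: {0,2,6,7,10} 5  {2,6,7,9,10} 10  {4,5,8,9,10} 1  {5,7,8,9,10} 5  {6,7,8,9,10} 10
  6 to go: {0,2,6,7,9,10} 15  {2,6,7,8,9,10} 20  {3,4,5,8,9,10} 1  {4,5,7,8,9,10} 6  {5,6,7,8,9,10} 15
  7 to go: {0,2,6,7,8,9,10} 35  {1,3,4,5,8,9,10} 1  {2,5,6,7,8,9,10} 35  {3,4,5,7,8,9,10} 7  {4,5,6,7,8,9,10} 21
  8 to go: {0,2,5,6,7,8,9,10} 70  {1,3,4,5,7,8,9,10} 8  {2,4,5,6,7,8,9,10} 56  {3,4,5,6,7,8,9,10} 28
  9 to go: {0,2,4,5,6,7,8,9,10} 126  {1,3,4,5,6,7,8,9,10} 36  {2,3,4,5,6,7,8,9,10} 84
  if 0:a drops first: 120 orders
  if 1:x drops first: 210 orders
heap linearizations: 330

330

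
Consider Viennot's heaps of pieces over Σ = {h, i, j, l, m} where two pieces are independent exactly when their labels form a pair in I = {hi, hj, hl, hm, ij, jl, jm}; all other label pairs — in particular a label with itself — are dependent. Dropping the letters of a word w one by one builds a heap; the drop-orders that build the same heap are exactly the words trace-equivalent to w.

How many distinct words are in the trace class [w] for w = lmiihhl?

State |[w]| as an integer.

21

piece 0:l — minimal
piece 1:m rests on {0:l}
piece 2:i rests on {1:m}
piece 3:i rests on {2:i}
piece 4:h — minimal
piece 5:h rests on {4:h}
piece 6:l rests on {3:i}
minimal pieces: {0:l, 4:h}
ways to finish when only these pieces remain (= sum over removing one remaining piece with nothing left below it):
  1 left: {5}→1  {6}→1
  2 left: {3,6}→1  {4,5}→1  {5,6}→2
  3 left: {2,3,6}→1  {3,5,6}→3  {4,5,6}→3
  4 left: {1,2,3,6}→1  {2,3,5,6}→4  {3,4,5,6}→6
  5 left: {0,1,2,3,6}→1  {1,2,3,5,6}→5  {2,3,4,5,6}→10
  placing 0:l first → 15 extensions
  placing 4:h first → 6 extensions
total linear extensions = 21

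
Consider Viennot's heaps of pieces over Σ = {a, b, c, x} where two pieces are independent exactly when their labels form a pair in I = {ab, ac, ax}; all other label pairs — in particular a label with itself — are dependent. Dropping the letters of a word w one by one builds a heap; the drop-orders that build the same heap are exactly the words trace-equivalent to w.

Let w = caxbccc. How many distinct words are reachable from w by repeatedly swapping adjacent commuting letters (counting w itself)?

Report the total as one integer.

drop 0:c onto floor
drop 1:a onto floor
drop 2:x onto {0:c}
drop 3:b onto {2:x}
drop 4:c onto {3:b}
drop 5:c onto {4:c}
drop 6:c onto {5:c}
ground layer = {0:c, 1:a}
drop-orders for the pieces not yet dropped (sum over which currently-grounded one goes next):
  1 to go: {1} 1  {6} 1
  2 to go: {1,6} 2  {5,6} 1
  3 to go: {1,5,6} 3  {4,5,6} 1
  4 to go: {1,4,5,6} 4  {3,4,5,6} 1
  5 to go: {1,3,4,5,6} 5  {2,3,4,5,6} 1
  if 0:c drops first: 6 orders
  if 1:a drops first: 1 orders
heap linearizations: 7

7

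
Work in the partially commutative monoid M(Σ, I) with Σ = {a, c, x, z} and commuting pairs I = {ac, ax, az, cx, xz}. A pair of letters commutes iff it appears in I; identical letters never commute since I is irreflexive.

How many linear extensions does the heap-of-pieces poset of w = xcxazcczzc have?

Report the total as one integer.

piece 0:x — minimal
piece 1:c — minimal
piece 2:x rests on {0:x}
piece 3:a — minimal
piece 4:z rests on {1:c}
piece 5:c rests on {4:z}
piece 6:c rests on {5:c}
piece 7:z rests on {6:c}
piece 8:z rests on {7:z}
piece 9:c rests on {8:z}
minimal pieces: {0:x, 1:c, 3:a}
ways to finish when only these pieces remain (= sum over removing one remaining piece with nothing left below it):
  1 left: {2}→1  {3}→1  {9}→1
  2 left: {0,2}→1  {2,3}→2  {2,9}→2  {3,9}→2  {8,9}→1
  3 left: {0,2,3}→3  {0,2,9}→3  {2,3,9}→6  {2,8,9}→3  {3,8,9}→3  {7,8,9}→1
  4 left: {0,2,3,9}→12  {0,2,8,9}→6  {2,3,8,9}→12  {2,7,8,9}→4  {3,7,8,9}→4  {6,7,8,9}→1
  5 left: {0,2,3,8,9}→30  {0,2,7,8,9}→10  {2,3,7,8,9}→20  {2,6,7,8,9}→5  {3,6,7,8,9}→5  {5,6,7,8,9}→1
  6 left: {0,2,3,7,8,9}→60  {0,2,6,7,8,9}→15  {2,3,6,7,8,9}→30  {2,5,6,7,8,9}→6  {3,5,6,7,8,9}→6  {4,5,6,7,8,9}→1
  7 left: {0,2,3,6,7,8,9}→105  {0,2,5,6,7,8,9}→21  {1,4,5,6,7,8,9}→1  {2,3,5,6,7,8,9}→42  {2,4,5,6,7,8,9}→7  {3,4,5,6,7,8,9}→7
  8 left: {0,2,3,5,6,7,8,9}→168  {0,2,4,5,6,7,8,9}→28  {1,2,4,5,6,7,8,9}→8  {1,3,4,5,6,7,8,9}→8  {2,3,4,5,6,7,8,9}→56
  placing 0:x first → 72 extensions
  placing 1:c first → 252 extensions
  placing 3:a first → 36 extensions
total linear extensions = 360

360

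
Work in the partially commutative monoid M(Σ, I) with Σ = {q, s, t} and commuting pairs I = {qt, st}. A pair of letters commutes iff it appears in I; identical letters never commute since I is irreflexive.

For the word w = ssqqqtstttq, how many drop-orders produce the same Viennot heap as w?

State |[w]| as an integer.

330

piece 0:s — minimal
piece 1:s rests on {0:s}
piece 2:q rests on {1:s}
piece 3:q rests on {2:q}
piece 4:q rests on {3:q}
piece 5:t — minimal
piece 6:s rests on {4:q}
piece 7:t rests on {5:t}
piece 8:t rests on {7:t}
piece 9:t rests on {8:t}
piece 10:q rests on {6:s}
minimal pieces: {0:s, 5:t}
ways to finish when only these pieces remain (= sum over removing one remaining piece with nothing left below it):
  1 left: {9}→1  {10}→1
  2 left: {6,10}→1  {8,9}→1  {9,10}→2
  3 left: {4,6,10}→1  {6,9,10}→3  {7,8,9}→1  {8,9,10}→3
  4 left: {3,4,6,10}→1  {4,6,9,10}→4  {5,7,8,9}→1  {6,8,9,10}→6  {7,8,9,10}→4
  5 left: {2,3,4,6,10}→1  {3,4,6,9,10}→5  {4,6,8,9,10}→10  {5,7,8,9,10}→5  {6,7,8,9,10}→10
  6 left: {1,2,3,4,6,10}→1  {2,3,4,6,9,10}→6  {3,4,6,8,9,10}→15  {4,6,7,8,9,10}→20  {5,6,7,8,9,10}→15
  7 left: {0,1,2,3,4,6,10}→1  {1,2,3,4,6,9,10}→7  {2,3,4,6,8,9,10}→21  {3,4,6,7,8,9,10}→35  {4,5,6,7,8,9,10}→35
  8 left: {0,1,2,3,4,6,9,10}→8  {1,2,3,4,6,8,9,10}→28  {2,3,4,6,7,8,9,10}→56  {3,4,5,6,7,8,9,10}→70
  9 left: {0,1,2,3,4,6,8,9,10}→36  {1,2,3,4,6,7,8,9,10}→84  {2,3,4,5,6,7,8,9,10}→126
  placing 0:s first → 210 extensions
  placing 5:t first → 120 extensions
total linear extensions = 330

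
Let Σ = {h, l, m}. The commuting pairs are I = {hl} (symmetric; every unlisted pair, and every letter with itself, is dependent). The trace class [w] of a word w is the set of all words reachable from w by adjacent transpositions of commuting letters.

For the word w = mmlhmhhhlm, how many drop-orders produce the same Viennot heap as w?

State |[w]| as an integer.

drop 0:m onto floor
drop 1:m onto {0:m}
drop 2:l onto {1:m}
drop 3:h onto {1:m}
drop 4:m onto {2:l, 3:h}
drop 5:h onto {4:m}
drop 6:h onto {5:h}
drop 7:h onto {6:h}
drop 8:l onto {4:m}
drop 9:m onto {7:h, 8:l}
ground layer = {0:m}
drop-orders for the pieces not yet dropped (sum over which currently-grounded one goes next):
  1 to go: {9} 1
  2 to go: {7,9} 1  {8,9} 1
  3 to go: {6,7,9} 1  {7,8,9} 2
  4 to go: {5,6,7,9} 1  {6,7,8,9} 3
  5 to go: {5,6,7,8,9} 4
  6 to go: {4,5,6,7,8,9} 4
  7 to go: {2,4,5,6,7,8,9} 4  {3,4,5,6,7,8,9} 4
  8 to go: {2,3,4,5,6,7,8,9} 8
  if 0:m drops first: 8 orders

8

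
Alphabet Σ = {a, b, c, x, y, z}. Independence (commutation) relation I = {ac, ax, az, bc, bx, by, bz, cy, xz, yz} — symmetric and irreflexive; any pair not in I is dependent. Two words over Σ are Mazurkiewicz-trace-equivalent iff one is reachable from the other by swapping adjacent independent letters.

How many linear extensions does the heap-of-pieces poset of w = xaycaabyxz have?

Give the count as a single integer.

piece 0:x — minimal
piece 1:a — minimal
piece 2:y rests on {0:x, 1:a}
piece 3:c rests on {0:x}
piece 4:a rests on {2:y}
piece 5:a rests on {4:a}
piece 6:b rests on {5:a}
piece 7:y rests on {5:a}
piece 8:x rests on {3:c, 7:y}
piece 9:z rests on {3:c}
minimal pieces: {0:x, 1:a}
ways to finish when only these pieces remain (= sum over removing one remaining piece with nothing left below it):
  1 left: {6}→1  {8}→1  {9}→1
  2 left: {6,8}→2  {6,9}→2  {7,8}→1  {8,9}→2
  3 left: {3,8,9}→2  {6,7,8}→3  {6,8,9}→6  {7,8,9}→3
  4 left: {3,6,8,9}→8  {3,7,8,9}→5  {5,6,7,8}→3  {6,7,8,9}→12
  5 left: {3,6,7,8,9}→25  {4,5,6,7,8}→3  {5,6,7,8,9}→15
  6 left: {2,4,5,6,7,8}→3  {3,5,6,7,8,9}→40  {4,5,6,7,8,9}→18
  7 left: {1,2,4,5,6,7,8}→3  {2,4,5,6,7,8,9}→21  {3,4,5,6,7,8,9}→58
  8 left: {1,2,4,5,6,7,8,9}→24  {2,3,4,5,6,7,8,9}→79
  placing 0:x first → 103 extensions
  placing 1:a first → 79 extensions
total linear extensions = 182

182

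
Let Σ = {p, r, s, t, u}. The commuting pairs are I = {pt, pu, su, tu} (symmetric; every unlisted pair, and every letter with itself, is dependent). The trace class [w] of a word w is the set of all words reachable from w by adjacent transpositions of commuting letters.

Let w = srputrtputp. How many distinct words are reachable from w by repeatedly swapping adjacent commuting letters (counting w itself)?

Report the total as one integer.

#0=s has no predecessor
#1=r depends on [0:s]
#2=p depends on [1:r]
#3=u depends on [1:r]
#4=t depends on [1:r]
#5=r depends on [2:p, 3:u, 4:t]
#6=t depends on [5:r]
#7=p depends on [5:r]
#8=u depends on [5:r]
#9=t depends on [6:t]
#10=p depends on [7:p]
sources: [0:s]
N(rest) = Σ N(rest − s) over sources s of rest; N(one piece) = 1:
  size 1 → [8]=1  [9]=1  [10]=1
  size 2 → [6,9]=1  [7,10]=1  [8,9]=2  [8,10]=2  [9,10]=2
  size 3 → [6,8,9]=3  [6,9,10]=3  [7,8,10]=3  [7,9,10]=3  [8,9,10]=6
  size 4 → [6,7,9,10]=6  [6,8,9,10]=12  [7,8,9,10]=12
  size 5 → [6,7,8,9,10]=30
  size 6 → [5,6,7,8,9,10]=30
  size 7 → [2,5,6,7,8,9,10]=30  [3,5,6,7,8,9,10]=30  [4,5,6,7,8,9,10]=30
  size 8 → [2,3,5,6,7,8,9,10]=60  [2,4,5,6,7,8,9,10]=60  [3,4,5,6,7,8,9,10]=60
  size 9 → [2,3,4,5,6,7,8,9,10]=180
  first=0(s) contributes 180

180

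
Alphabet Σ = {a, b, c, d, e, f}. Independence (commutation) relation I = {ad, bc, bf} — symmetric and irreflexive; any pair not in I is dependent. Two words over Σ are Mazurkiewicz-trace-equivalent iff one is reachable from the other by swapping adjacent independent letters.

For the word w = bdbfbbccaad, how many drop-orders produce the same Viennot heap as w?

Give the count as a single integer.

60

#0=b has no predecessor
#1=d depends on [0:b]
#2=b depends on [1:d]
#3=f depends on [1:d]
#4=b depends on [2:b]
#5=b depends on [4:b]
#6=c depends on [3:f]
#7=c depends on [6:c]
#8=a depends on [5:b, 7:c]
#9=a depends on [8:a]
#10=d depends on [5:b, 7:c]
sources: [0:b]
N(rest) = Σ N(rest − s) over sources s of rest; N(one piece) = 1:
  size 1 → [9]=1  [10]=1
  size 2 → [8,9]=1  [9,10]=2
  size 3 → [8,9,10]=3
  size 4 → [5,8,9,10]=3  [7,8,9,10]=3
  size 5 → [4,5,8,9,10]=3  [5,7,8,9,10]=6  [6,7,8,9,10]=3
  size 6 → [2,4,5,8,9,10]=3  [3,6,7,8,9,10]=3  [4,5,7,8,9,10]=9  [5,6,7,8,9,10]=9
  size 7 → [2,4,5,7,8,9,10]=12  [3,5,6,7,8,9,10]=12  [4,5,6,7,8,9,10]=18
  size 8 → [2,4,5,6,7,8,9,10]=30  [3,4,5,6,7,8,9,10]=30
  size 9 → [2,3,4,5,6,7,8,9,10]=60
  first=0(b) contributes 60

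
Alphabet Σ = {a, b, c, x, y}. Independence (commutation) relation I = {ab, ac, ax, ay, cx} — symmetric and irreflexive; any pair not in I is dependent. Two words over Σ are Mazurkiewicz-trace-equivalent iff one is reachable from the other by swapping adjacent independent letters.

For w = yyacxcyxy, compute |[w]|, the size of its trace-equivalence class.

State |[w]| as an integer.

27

drop 0:y onto floor
drop 1:y onto {0:y}
drop 2:a onto floor
drop 3:c onto {1:y}
drop 4:x onto {1:y}
drop 5:c onto {3:c}
drop 6:y onto {4:x, 5:c}
drop 7:x onto {6:y}
drop 8:y onto {7:x}
ground layer = {0:y, 2:a}
drop-orders for the pieces not yet dropped (sum over which currently-grounded one goes next):
  1 to go: {2} 1  {8} 1
  2 to go: {2,8} 2  {7,8} 1
  3 to go: {2,7,8} 3  {6,7,8} 1
  4 to go: {2,6,7,8} 4  {4,6,7,8} 1  {5,6,7,8} 1
  5 to go: {2,4,6,7,8} 5  {2,5,6,7,8} 5  {3,5,6,7,8} 1  {4,5,6,7,8} 2
  6 to go: {2,3,5,6,7,8} 6  {2,4,5,6,7,8} 12  {3,4,5,6,7,8} 3
  7 to go: {1,3,4,5,6,7,8} 3  {2,3,4,5,6,7,8} 21
  if 0:y drops first: 24 orders
  if 2:a drops first: 3 orders
heap linearizations: 27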